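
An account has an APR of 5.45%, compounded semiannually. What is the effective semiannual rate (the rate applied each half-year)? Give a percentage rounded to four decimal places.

2.7250%

With a nominal annual rate compounded semiannually, the periodic rate is the nominal rate divided by 2.
i = 0.0545 / 2 = 0.0272500 = 2.7250%.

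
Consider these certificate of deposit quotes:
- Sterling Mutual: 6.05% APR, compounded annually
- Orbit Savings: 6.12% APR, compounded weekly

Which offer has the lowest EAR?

Sterling Mutual: compounded annually, EAR = 6.050%
Orbit Savings: (1 + 0.0612/52)^52 − 1 = 6.307%
The lowest effective annual rate is Sterling Mutual at 6.050%.

Sterling Mutual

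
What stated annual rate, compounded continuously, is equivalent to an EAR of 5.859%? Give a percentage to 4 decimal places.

Continuous: nominal r satisfies e^r − 1 = 0.05859.
r = ln(1 + 0.05859) = ln(1.05859) = 0.056938 = 5.6938%.

5.6938%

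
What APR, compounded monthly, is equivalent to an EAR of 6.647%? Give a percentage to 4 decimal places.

6.4527%

(1 + r/12)^12 − 1 = 0.06647, so 1 + r/12 = 1.06647^(1/12).
r/12 = 0.005377, so r = 0.064527 = 6.4527%.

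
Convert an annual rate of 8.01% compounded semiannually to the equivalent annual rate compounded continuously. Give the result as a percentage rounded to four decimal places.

EAR = (1 + 0.0801/2)^2 − 1 = 0.081704.
Equivalent continuous rate: r = ln(1 + 0.081704) = 0.078538 = 7.8538%.

7.8538%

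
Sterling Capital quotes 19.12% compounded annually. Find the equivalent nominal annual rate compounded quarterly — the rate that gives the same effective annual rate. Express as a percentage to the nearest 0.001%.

Compounded annually, EAR = nominal = 0.191200.
Solve (1 + r/4)^4 = 1.191200: r/4 = 1.191200^(1/4) − 1 = 0.044711, so r = 0.178844 = 17.884%.

17.884%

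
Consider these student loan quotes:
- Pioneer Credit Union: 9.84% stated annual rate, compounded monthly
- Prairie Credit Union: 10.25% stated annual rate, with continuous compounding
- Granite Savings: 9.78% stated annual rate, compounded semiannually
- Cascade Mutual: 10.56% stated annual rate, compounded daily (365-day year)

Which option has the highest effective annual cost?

Cascade Mutual

Pioneer Credit Union: (1 + 0.0984/12)^12 − 1 = 10.296%
Prairie Credit Union: e^0.1025 − 1 = 10.794%
Granite Savings: (1 + 0.0978/2)^2 − 1 = 10.019%
Cascade Mutual: (1 + 0.1056/365)^365 − 1 = 11.136%
The highest effective annual rate is Cascade Mutual at 11.136%.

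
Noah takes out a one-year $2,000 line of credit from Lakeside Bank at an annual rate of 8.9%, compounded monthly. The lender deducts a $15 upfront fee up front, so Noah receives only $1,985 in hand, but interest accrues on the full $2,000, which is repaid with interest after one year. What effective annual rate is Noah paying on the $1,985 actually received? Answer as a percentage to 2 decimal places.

10.10%

Amount owed after one year: 2,000 × (1 + 0.089/12)^12 = 2,000 × 1.092722 = $2,185.44.
Effective rate on net proceeds: 2,185.44 / 1,985 − 1 = 0.100979 = 10.10%.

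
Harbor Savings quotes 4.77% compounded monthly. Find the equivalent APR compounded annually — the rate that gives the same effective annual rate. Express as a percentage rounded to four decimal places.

EAR = (1 + 0.0477/12)^12 − 1 = 0.048757.
Compounded annually, the equivalent nominal rate is the EAR itself: 4.8757%.

4.8757%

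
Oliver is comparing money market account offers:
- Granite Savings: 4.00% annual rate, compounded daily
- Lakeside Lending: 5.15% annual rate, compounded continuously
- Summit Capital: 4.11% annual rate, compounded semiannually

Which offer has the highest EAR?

Lakeside Lending

Granite Savings: (1 + 0.0400/365)^365 − 1 = 4.081%
Lakeside Lending: e^0.0515 − 1 = 5.285%
Summit Capital: (1 + 0.0411/2)^2 − 1 = 4.152%
The highest effective annual rate is Lakeside Lending at 5.285%.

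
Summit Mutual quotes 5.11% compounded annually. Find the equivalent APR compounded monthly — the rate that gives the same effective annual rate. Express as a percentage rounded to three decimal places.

4.994%

Compounded annually, EAR = nominal = 0.051100.
Solve (1 + r/12)^12 = 1.051100: r/12 = 1.051100^(1/12) − 1 = 0.004162, so r = 0.049941 = 4.994%.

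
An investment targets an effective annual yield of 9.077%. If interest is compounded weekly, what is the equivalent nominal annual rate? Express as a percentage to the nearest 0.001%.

8.696%

(1 + r/52)^52 − 1 = 0.09077, so 1 + r/52 = 1.09077^(1/52).
r/52 = 0.001672, so r = 0.086956 = 8.696%.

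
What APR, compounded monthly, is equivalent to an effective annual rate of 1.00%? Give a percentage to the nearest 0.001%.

0.995%

(1 + r/12)^12 − 1 = 0.0100, so 1 + r/12 = 1.0100^(1/12).
r/12 = 0.000830, so r = 0.009954 = 0.995%.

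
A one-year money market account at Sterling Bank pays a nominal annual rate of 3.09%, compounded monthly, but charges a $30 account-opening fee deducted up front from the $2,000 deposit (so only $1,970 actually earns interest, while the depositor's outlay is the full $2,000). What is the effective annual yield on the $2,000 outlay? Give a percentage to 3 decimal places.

1.587%

Value after one year: 1,970 × (1 + 0.0309/12)^12 = 1,970 × 1.031341 = $2,031.74.
Effective yield on the $2,000 outlay: 2,031.74 / 2,000 − 1 = 0.015871 = 1.587%.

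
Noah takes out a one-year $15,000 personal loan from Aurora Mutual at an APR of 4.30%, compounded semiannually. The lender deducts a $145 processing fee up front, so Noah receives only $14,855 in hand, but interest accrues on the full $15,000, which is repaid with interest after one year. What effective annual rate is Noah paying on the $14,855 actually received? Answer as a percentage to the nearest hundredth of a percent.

5.36%

Amount owed after one year: 15,000 × (1 + 0.0430/2)^2 = 15,000 × 1.043462 = $15,651.93.
Effective rate on net proceeds: 15,651.93 / 14,855 − 1 = 0.053648 = 5.36%.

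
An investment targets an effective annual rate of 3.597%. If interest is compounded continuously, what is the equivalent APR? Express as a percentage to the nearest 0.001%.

3.534%

Continuous: nominal r satisfies e^r − 1 = 0.03597.
r = ln(1 + 0.03597) = ln(1.03597) = 0.035338 = 3.534%.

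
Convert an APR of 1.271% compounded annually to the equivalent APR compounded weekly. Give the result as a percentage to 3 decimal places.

1.263%

Compounded annually, EAR = nominal = 0.012710.
Solve (1 + r/52)^52 = 1.012710: r/52 = 1.012710^(1/52) − 1 = 0.000243, so r = 0.012631 = 1.263%.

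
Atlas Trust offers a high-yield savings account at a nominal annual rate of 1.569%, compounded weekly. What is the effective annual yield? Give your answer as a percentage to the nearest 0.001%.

EAR = (1 + 0.01569/52)^52 − 1.
= 1.015811 − 1 = 1.581%.

1.581%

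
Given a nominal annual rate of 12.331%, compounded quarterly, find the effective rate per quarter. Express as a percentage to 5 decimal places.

3.08275%

With a nominal annual rate compounded quarterly, the periodic rate is the nominal rate divided by 4.
i = 0.12331 / 4 = 0.0308275 = 3.08275%.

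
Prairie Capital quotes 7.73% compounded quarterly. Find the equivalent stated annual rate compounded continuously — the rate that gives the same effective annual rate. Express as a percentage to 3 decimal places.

7.656%

EAR = (1 + 0.0773/4)^4 − 1 = 0.079570.
Equivalent continuous rate: r = ln(1 + 0.079570) = 0.076563 = 7.656%.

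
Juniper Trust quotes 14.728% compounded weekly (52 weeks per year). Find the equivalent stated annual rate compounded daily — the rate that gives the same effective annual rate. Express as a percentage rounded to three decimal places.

EAR = (1 + 0.14728/52)^52 − 1 = 0.158437.
Solve (1 + r/365)^365 = 1.158437: r/365 = 1.158437^(1/365) − 1 = 0.000403, so r = 0.147101 = 14.710%.

14.710%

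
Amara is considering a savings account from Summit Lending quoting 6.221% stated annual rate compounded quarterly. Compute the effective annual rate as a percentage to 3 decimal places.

EAR = (1 + 0.06221/4)^4 − 1.
= 1.063676 − 1 = 6.368%.

6.368%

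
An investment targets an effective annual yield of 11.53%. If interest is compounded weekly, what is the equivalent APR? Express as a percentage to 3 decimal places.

(1 + r/52)^52 − 1 = 0.1153, so 1 + r/52 = 1.1153^(1/52).
r/52 = 0.002101, so r = 0.109238 = 10.924%.

10.924%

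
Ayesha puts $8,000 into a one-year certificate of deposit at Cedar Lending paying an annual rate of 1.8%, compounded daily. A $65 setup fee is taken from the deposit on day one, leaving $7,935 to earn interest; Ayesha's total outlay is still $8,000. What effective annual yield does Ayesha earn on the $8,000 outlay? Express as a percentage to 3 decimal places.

Value after one year: 7,935 × (1 + 0.018/365)^365 = 7,935 × 1.018163 = $8,079.12.
Effective yield on the $8,000 outlay: 8,079.12 / 8,000 − 1 = 0.009890 = 0.989%.

0.989%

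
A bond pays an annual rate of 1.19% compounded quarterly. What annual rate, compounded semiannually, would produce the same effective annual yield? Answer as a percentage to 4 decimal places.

1.1918%

EAR = (1 + 0.0119/4)^4 − 1 = 0.011953.
Solve (1 + r/2)^2 = 1.011953: r/2 = 1.011953^(1/2) − 1 = 0.005959, so r = 0.011918 = 1.1918%.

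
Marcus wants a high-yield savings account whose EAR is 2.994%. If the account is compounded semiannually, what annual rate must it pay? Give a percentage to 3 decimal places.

(1 + r/2)^2 − 1 = 0.02994, so 1 + r/2 = 1.02994^(1/2).
r/2 = 0.014860, so r = 0.029719 = 2.972%.

2.972%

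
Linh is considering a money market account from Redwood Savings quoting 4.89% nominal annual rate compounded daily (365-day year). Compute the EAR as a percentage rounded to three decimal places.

5.011%

EAR = (1 + 0.0489/365)^365 − 1.
= 1.050112 − 1 = 5.011%.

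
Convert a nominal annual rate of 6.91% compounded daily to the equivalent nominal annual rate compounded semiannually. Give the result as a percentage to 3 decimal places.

7.030%

EAR = (1 + 0.0691/365)^365 − 1 = 0.071536.
Solve (1 + r/2)^2 = 1.071536: r/2 = 1.071536^(1/2) − 1 = 0.035150, so r = 0.070301 = 7.030%.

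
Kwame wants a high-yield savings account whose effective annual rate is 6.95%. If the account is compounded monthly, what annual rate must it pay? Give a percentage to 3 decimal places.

(1 + r/12)^12 − 1 = 0.0695, so 1 + r/12 = 1.0695^(1/12).
r/12 = 0.005615, so r = 0.067380 = 6.738%.

6.738%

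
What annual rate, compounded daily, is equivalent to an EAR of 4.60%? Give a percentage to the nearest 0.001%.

(1 + r/365)^365 − 1 = 0.0460, so 1 + r/365 = 1.0460^(1/365).
r/365 = 0.000123, so r = 0.044976 = 4.498%.

4.498%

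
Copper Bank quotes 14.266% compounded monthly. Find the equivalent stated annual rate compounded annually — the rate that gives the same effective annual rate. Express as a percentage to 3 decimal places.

15.237%

EAR = (1 + 0.14266/12)^12 − 1 = 0.152368.
Compounded annually, the equivalent nominal rate is the EAR itself: 15.237%.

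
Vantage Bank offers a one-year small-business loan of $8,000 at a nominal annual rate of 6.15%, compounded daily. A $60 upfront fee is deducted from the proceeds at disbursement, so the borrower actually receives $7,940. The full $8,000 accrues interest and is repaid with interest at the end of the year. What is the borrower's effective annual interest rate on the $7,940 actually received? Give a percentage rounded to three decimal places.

7.146%

Amount owed after one year: 8,000 × (1 + 0.0615/365)^365 = 8,000 × 1.063425 = $8,507.40.
Effective rate on net proceeds: 8,507.40 / 7,940 − 1 = 0.071461 = 7.146%.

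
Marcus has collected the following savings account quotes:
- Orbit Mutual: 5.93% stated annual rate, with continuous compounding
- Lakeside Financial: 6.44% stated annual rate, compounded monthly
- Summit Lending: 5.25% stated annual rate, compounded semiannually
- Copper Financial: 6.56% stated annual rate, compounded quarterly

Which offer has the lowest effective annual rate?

Orbit Mutual: e^0.0593 − 1 = 6.109%
Lakeside Financial: (1 + 0.0644/12)^12 − 1 = 6.634%
Summit Lending: (1 + 0.0525/2)^2 − 1 = 5.319%
Copper Financial: (1 + 0.0656/4)^4 − 1 = 6.723%
The lowest effective annual rate is Summit Lending at 5.319%.

Summit Lending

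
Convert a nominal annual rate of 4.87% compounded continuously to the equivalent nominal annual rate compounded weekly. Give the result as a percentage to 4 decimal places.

4.8723%

EAR under continuous compounding: e^0.0487 − 1 = 0.049905.
Solve (1 + r/52)^52 = 1.049905: r/52 = 1.049905^(1/52) − 1 = 0.000937, so r = 0.048723 = 4.8723%.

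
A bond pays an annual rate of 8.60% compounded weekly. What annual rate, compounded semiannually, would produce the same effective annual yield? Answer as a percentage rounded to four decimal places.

8.7802%

EAR = (1 + 0.0860/52)^52 − 1 = 0.089729.
Solve (1 + r/2)^2 = 1.089729: r/2 = 1.089729^(1/2) − 1 = 0.043901, so r = 0.087802 = 8.7802%.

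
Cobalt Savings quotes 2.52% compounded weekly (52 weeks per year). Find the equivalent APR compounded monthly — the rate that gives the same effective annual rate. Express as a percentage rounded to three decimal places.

2.522%

EAR = (1 + 0.0252/52)^52 − 1 = 0.025514.
Solve (1 + r/12)^12 = 1.025514: r/12 = 1.025514^(1/12) − 1 = 0.002102, so r = 0.025220 = 2.522%.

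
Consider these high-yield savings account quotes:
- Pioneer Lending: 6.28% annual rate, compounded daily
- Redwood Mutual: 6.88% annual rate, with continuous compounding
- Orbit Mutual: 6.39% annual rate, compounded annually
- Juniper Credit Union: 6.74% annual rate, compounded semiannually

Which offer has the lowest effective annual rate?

Pioneer Lending: (1 + 0.0628/365)^365 − 1 = 6.481%
Redwood Mutual: e^0.0688 − 1 = 7.122%
Orbit Mutual: compounded annually, EAR = 6.390%
Juniper Credit Union: (1 + 0.0674/2)^2 − 1 = 6.854%
The lowest effective annual rate is Orbit Mutual at 6.390%.

Orbit Mutual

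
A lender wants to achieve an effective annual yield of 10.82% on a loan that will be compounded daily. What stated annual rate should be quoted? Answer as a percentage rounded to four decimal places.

(1 + r/365)^365 − 1 = 0.1082, so 1 + r/365 = 1.1082^(1/365).
r/365 = 0.000282, so r = 0.102752 = 10.2752%.

10.2752%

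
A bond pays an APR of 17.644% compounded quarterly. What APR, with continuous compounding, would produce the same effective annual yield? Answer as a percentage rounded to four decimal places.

17.2659%

EAR = (1 + 0.17644/4)^4 − 1 = 0.188461.
Equivalent continuous rate: r = ln(1 + 0.188461) = 0.172659 = 17.2659%.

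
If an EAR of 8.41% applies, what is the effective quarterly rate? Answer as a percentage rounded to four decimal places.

The per-quarter rate i satisfies (1 + i)^4 = 1 + 0.0841.
i = 1.0841^(1/4) − 1 = 0.0203927 = 2.0393%.

2.0393%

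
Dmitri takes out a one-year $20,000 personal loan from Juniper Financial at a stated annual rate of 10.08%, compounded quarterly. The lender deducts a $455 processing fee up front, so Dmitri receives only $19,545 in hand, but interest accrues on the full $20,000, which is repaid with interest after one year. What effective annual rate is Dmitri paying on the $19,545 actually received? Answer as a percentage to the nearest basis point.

13.04%

Amount owed after one year: 20,000 × (1 + 0.1008/4)^4 = 20,000 × 1.104675 = $22,093.49.
Effective rate on net proceeds: 22,093.49 / 19,545 − 1 = 0.130391 = 13.04%.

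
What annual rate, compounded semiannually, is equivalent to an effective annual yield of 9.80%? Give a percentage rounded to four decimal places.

(1 + r/2)^2 − 1 = 0.0980, so 1 + r/2 = 1.0980^(1/2).
r/2 = 0.047855, so r = 0.095710 = 9.5710%.

9.5710%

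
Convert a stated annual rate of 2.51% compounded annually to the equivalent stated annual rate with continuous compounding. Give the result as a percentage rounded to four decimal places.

Compounded annually, EAR = nominal = 0.025100.
Equivalent continuous rate: r = ln(1 + 0.025100) = 0.024790 = 2.4790%.

2.4790%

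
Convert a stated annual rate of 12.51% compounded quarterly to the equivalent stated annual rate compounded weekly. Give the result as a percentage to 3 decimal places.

12.333%

EAR = (1 + 0.1251/4)^4 − 1 = 0.131092.
Solve (1 + r/52)^52 = 1.131092: r/52 = 1.131092^(1/52) − 1 = 0.002372, so r = 0.123330 = 12.333%.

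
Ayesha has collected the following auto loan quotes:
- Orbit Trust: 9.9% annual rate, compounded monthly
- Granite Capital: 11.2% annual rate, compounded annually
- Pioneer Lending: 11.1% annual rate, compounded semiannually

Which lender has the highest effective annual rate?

Pioneer Lending

Orbit Trust: (1 + 0.099/12)^12 − 1 = 10.362%
Granite Capital: compounded annually, EAR = 11.200%
Pioneer Lending: (1 + 0.111/2)^2 − 1 = 11.408%
The highest effective annual rate is Pioneer Lending at 11.408%.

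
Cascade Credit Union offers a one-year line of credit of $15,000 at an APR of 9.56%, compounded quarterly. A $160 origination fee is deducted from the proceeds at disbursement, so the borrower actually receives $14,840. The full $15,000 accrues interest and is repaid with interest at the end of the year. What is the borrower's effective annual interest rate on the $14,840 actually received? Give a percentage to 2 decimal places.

Amount owed after one year: 15,000 × (1 + 0.0956/4)^4 = 15,000 × 1.099082 = $16,486.23.
Effective rate on net proceeds: 16,486.23 / 14,840 − 1 = 0.110932 = 11.09%.

11.09%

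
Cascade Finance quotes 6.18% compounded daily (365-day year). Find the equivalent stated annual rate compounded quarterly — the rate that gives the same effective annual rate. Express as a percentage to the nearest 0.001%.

6.227%

EAR = (1 + 0.0618/365)^365 − 1 = 0.063744.
Solve (1 + r/4)^4 = 1.063744: r/4 = 1.063744^(1/4) − 1 = 0.015569, so r = 0.062275 = 6.227%.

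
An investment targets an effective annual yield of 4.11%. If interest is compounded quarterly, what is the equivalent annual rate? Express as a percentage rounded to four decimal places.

(1 + r/4)^4 − 1 = 0.0411, so 1 + r/4 = 1.0411^(1/4).
r/4 = 0.010120, so r = 0.040481 = 4.0481%.

4.0481%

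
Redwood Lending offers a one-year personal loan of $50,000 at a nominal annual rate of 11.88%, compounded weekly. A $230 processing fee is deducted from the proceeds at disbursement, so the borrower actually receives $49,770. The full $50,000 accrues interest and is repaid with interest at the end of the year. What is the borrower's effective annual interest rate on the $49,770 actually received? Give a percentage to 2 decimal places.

13.12%

Amount owed after one year: 50,000 × (1 + 0.1188/52)^52 = 50,000 × 1.125992 = $56,299.60.
Effective rate on net proceeds: 56,299.60 / 49,770 − 1 = 0.131196 = 13.12%.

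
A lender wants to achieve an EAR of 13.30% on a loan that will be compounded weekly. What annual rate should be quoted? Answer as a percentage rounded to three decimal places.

12.502%

(1 + r/52)^52 − 1 = 0.1330, so 1 + r/52 = 1.1330^(1/52).
r/52 = 0.002404, so r = 0.125019 = 12.502%.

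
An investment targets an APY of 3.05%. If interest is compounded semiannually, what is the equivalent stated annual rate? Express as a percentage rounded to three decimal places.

(1 + r/2)^2 − 1 = 0.0305, so 1 + r/2 = 1.0305^(1/2).
r/2 = 0.015135, so r = 0.030271 = 3.027%.

3.027%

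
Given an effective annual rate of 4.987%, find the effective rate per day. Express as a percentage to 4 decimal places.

0.0133%

The per-day rate i satisfies (1 + i)^365 = 1 + 0.04987.
i = 1.04987^(1/365) − 1 = 0.0001333 = 0.0133%.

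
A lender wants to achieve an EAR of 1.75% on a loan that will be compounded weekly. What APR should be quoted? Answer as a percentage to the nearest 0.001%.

1.735%

(1 + r/52)^52 − 1 = 0.0175, so 1 + r/52 = 1.0175^(1/52).
r/52 = 0.000334, so r = 0.017352 = 1.735%.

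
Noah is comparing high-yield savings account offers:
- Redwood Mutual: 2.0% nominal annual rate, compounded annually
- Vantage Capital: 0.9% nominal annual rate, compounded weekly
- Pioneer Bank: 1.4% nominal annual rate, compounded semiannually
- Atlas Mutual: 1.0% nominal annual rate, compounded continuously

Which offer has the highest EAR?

Redwood Mutual

Redwood Mutual: compounded annually, EAR = 2.000%
Vantage Capital: (1 + 0.009/52)^52 − 1 = 0.904%
Pioneer Bank: (1 + 0.014/2)^2 − 1 = 1.405%
Atlas Mutual: e^0.010 − 1 = 1.005%
The highest effective annual rate is Redwood Mutual at 2.000%.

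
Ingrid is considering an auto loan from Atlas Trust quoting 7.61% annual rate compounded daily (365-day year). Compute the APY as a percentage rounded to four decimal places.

7.9062%

EAR = (1 + 0.0761/365)^365 − 1.
= (1 + 0.000208)^365 − 1 = 1.079062 − 1 = 7.9062%.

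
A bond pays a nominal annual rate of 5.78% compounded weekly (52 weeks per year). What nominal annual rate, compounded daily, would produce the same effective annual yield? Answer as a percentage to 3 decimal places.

EAR = (1 + 0.0578/52)^52 − 1 = 0.059469.
Solve (1 + r/365)^365 = 1.059469: r/365 = 1.059469^(1/365) − 1 = 0.000158, so r = 0.057772 = 5.777%.

5.777%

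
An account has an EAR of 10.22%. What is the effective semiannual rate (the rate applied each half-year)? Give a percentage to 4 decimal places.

4.9857%

The per-half-year rate i satisfies (1 + i)^2 = 1 + 0.1022.
i = 1.1022^(1/2) − 1 = 0.0498571 = 4.9857%.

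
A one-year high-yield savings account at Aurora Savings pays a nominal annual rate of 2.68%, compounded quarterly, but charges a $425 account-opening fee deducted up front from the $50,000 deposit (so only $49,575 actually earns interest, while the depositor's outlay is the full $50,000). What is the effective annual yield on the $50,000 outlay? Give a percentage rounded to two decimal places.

1.83%

Value after one year: 49,575 × (1 + 0.0268/4)^4 = 49,575 × 1.027071 = $50,917.02.
Effective yield on the $50,000 outlay: 50,917.02 / 50,000 − 1 = 0.018340 = 1.83%.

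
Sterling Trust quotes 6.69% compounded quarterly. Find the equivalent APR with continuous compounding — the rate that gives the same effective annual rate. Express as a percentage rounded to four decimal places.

EAR = (1 + 0.0669/4)^4 − 1 = 0.068597.
Equivalent continuous rate: r = ln(1 + 0.068597) = 0.066347 = 6.6347%.

6.6347%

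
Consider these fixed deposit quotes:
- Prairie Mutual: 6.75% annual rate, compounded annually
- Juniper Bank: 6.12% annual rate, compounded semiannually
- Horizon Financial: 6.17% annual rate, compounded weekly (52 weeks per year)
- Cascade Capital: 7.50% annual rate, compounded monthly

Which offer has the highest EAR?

Prairie Mutual: compounded annually, EAR = 6.750%
Juniper Bank: (1 + 0.0612/2)^2 − 1 = 6.214%
Horizon Financial: (1 + 0.0617/52)^52 − 1 = 6.360%
Cascade Capital: (1 + 0.0750/12)^12 − 1 = 7.763%
The highest effective annual rate is Cascade Capital at 7.763%.

Cascade Capital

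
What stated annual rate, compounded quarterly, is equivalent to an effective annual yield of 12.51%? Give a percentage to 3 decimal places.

(1 + r/4)^4 − 1 = 0.1251, so 1 + r/4 = 1.1251^(1/4).
r/4 = 0.029906, so r = 0.119626 = 11.963%.

11.963%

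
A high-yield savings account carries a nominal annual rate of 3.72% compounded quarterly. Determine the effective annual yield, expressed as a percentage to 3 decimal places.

EAR = (1 + 0.0372/4)^4 − 1.
= (1 + 0.009300)^4 − 1 = 1.037722 − 1 = 3.772%.

3.772%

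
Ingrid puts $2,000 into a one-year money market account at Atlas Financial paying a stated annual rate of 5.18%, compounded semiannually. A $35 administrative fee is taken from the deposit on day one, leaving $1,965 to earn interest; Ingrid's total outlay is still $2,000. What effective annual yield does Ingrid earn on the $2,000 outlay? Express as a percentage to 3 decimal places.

3.405%

Value after one year: 1,965 × (1 + 0.0518/2)^2 = 1,965 × 1.052471 = $2,068.11.
Effective yield on the $2,000 outlay: 2,068.11 / 2,000 − 1 = 0.034053 = 3.405%.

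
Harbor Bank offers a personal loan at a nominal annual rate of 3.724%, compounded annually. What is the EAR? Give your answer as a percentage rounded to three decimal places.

Annual compounding means the effective rate equals the nominal rate: 3.724%.

3.724%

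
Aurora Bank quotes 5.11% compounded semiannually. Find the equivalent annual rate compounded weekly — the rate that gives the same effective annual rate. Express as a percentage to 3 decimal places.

EAR = (1 + 0.0511/2)^2 − 1 = 0.051753.
Solve (1 + r/52)^52 = 1.051753: r/52 = 1.051753^(1/52) − 1 = 0.000971, so r = 0.050483 = 5.048%.

5.048%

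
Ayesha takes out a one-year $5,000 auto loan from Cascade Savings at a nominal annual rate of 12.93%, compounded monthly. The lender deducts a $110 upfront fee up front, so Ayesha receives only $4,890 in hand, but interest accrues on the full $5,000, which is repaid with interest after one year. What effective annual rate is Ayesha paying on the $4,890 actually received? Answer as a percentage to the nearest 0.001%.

Amount owed after one year: 5,000 × (1 + 0.1293/12)^12 = 5,000 × 1.137245 = $5,686.22.
Effective rate on net proceeds: 5,686.22 / 4,890 − 1 = 0.162827 = 16.283%.

16.283%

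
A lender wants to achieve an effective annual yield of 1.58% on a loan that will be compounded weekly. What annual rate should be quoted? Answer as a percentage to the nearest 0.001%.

(1 + r/52)^52 − 1 = 0.0158, so 1 + r/52 = 1.0158^(1/52).
r/52 = 0.000302, so r = 0.015679 = 1.568%.

1.568%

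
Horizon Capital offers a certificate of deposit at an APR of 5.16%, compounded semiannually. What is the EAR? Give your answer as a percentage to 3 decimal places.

EAR = (1 + 0.0516/2)^2 − 1.
= 1.052266 − 1 = 5.227%.

5.227%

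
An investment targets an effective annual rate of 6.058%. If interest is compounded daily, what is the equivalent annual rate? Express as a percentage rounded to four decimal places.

(1 + r/365)^365 − 1 = 0.06058, so 1 + r/365 = 1.06058^(1/365).
r/365 = 0.000161, so r = 0.058821 = 5.8821%.

5.8821%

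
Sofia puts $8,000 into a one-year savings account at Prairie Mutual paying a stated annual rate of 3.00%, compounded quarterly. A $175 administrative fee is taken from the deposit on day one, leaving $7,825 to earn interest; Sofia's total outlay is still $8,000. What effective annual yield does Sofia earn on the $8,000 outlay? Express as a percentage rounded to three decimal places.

0.780%

Value after one year: 7,825 × (1 + 0.0300/4)^4 = 7,825 × 1.030339 = $8,062.40.
Effective yield on the $8,000 outlay: 8,062.40 / 8,000 − 1 = 0.007801 = 0.780%.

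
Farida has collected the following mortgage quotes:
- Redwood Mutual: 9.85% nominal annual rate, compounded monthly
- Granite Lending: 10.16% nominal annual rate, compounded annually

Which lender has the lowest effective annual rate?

Granite Lending

Redwood Mutual: (1 + 0.0985/12)^12 − 1 = 10.307%
Granite Lending: compounded annually, EAR = 10.160%
The lowest effective annual rate is Granite Lending at 10.160%.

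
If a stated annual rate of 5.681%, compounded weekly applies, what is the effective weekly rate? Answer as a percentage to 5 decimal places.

With a nominal annual rate compounded weekly, the periodic rate is the nominal rate divided by 52.
i = 0.05681 / 52 = 0.0010925 = 0.10925%.

0.10925%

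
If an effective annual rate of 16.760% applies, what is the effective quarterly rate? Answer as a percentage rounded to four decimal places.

3.9498%

The per-quarter rate i satisfies (1 + i)^4 = 1 + 0.16760.
i = 1.16760^(1/4) − 1 = 0.0394977 = 3.9498%.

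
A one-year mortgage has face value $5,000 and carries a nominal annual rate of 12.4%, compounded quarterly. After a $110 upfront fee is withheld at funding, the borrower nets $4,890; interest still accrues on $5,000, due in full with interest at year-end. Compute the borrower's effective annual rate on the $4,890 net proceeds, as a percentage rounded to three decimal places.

Amount owed after one year: 5,000 × (1 + 0.124/4)^4 = 5,000 × 1.129886 = $5,649.43.
Effective rate on net proceeds: 5,649.43 / 4,890 − 1 = 0.155303 = 15.530%.

15.530%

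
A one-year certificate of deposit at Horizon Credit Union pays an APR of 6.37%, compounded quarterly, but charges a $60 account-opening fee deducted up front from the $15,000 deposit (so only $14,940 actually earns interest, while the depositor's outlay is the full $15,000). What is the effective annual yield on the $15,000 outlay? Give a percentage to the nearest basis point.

Value after one year: 14,940 × (1 + 0.0637/4)^4 = 14,940 × 1.065238 = $15,914.65.
Effective yield on the $15,000 outlay: 15,914.65 / 15,000 − 1 = 0.060977 = 6.10%.

6.10%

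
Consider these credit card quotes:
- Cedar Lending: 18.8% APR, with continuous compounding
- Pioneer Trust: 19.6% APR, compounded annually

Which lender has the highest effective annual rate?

Cedar Lending: e^0.188 − 1 = 20.683%
Pioneer Trust: compounded annually, EAR = 19.600%
The highest effective annual rate is Cedar Lending at 20.683%.

Cedar Lending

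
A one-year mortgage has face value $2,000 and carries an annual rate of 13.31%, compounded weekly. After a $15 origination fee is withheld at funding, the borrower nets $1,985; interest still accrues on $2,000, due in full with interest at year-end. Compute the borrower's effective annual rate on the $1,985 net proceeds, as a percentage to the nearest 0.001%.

15.080%

Amount owed after one year: 2,000 × (1 + 0.1331/52)^52 = 2,000 × 1.142170 = $2,284.34.
Effective rate on net proceeds: 2,284.34 / 1,985 − 1 = 0.150801 = 15.080%.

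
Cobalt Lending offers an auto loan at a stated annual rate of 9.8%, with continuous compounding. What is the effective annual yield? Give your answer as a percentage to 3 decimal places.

10.296%

With continuous compounding, EAR = e^0.098 − 1.
e^0.098 = 1.102963, so EAR = 0.102963 = 10.296%.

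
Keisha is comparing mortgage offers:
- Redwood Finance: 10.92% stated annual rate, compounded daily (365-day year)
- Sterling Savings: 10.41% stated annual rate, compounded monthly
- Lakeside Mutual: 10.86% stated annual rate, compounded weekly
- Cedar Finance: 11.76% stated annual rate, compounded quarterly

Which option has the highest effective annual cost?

Redwood Finance: (1 + 0.1092/365)^365 − 1 = 11.537%
Sterling Savings: (1 + 0.1041/12)^12 − 1 = 10.921%
Lakeside Mutual: (1 + 0.1086/52)^52 − 1 = 11.459%
Cedar Finance: (1 + 0.1176/4)^4 − 1 = 12.289%
The highest effective annual rate is Cedar Finance at 12.289%.

Cedar Finance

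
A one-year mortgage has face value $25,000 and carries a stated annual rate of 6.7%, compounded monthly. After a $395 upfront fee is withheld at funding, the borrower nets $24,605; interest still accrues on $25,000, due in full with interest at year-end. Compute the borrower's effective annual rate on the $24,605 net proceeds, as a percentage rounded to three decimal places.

Amount owed after one year: 25,000 × (1 + 0.067/12)^12 = 25,000 × 1.069096 = $26,727.41.
Effective rate on net proceeds: 26,727.41 / 24,605 − 1 = 0.086259 = 8.626%.

8.626%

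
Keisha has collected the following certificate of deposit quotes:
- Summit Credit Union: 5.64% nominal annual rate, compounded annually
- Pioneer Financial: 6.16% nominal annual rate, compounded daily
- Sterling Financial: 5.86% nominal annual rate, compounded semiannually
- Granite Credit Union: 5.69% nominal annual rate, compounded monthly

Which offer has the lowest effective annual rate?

Summit Credit Union

Summit Credit Union: compounded annually, EAR = 5.640%
Pioneer Financial: (1 + 0.0616/365)^365 − 1 = 6.353%
Sterling Financial: (1 + 0.0586/2)^2 − 1 = 5.946%
Granite Credit Union: (1 + 0.0569/12)^12 − 1 = 5.841%
The lowest effective annual rate is Summit Credit Union at 5.640%.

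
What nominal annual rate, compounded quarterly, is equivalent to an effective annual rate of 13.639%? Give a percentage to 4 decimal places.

12.9922%

(1 + r/4)^4 − 1 = 0.13639, so 1 + r/4 = 1.13639^(1/4).
r/4 = 0.032480, so r = 0.129922 = 12.9922%.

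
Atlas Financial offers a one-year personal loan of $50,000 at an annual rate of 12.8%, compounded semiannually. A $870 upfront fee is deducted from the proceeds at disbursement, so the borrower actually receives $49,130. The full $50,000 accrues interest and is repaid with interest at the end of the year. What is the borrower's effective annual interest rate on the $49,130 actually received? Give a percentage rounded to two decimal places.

Amount owed after one year: 50,000 × (1 + 0.128/2)^2 = 50,000 × 1.132096 = $56,604.80.
Effective rate on net proceeds: 56,604.80 / 49,130 − 1 = 0.152143 = 15.21%.

15.21%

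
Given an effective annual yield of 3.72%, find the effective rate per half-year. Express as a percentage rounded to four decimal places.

The per-half-year rate i satisfies (1 + i)^2 = 1 + 0.0372.
i = 1.0372^(1/2) − 1 = 0.0184302 = 1.8430%.

1.8430%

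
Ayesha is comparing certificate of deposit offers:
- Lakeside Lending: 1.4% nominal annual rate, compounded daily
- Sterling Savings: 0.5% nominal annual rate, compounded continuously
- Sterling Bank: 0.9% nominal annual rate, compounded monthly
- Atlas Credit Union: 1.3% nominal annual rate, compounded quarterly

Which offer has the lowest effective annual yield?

Sterling Savings

Lakeside Lending: (1 + 0.014/365)^365 − 1 = 1.410%
Sterling Savings: e^0.005 − 1 = 0.501%
Sterling Bank: (1 + 0.009/12)^12 − 1 = 0.904%
Atlas Credit Union: (1 + 0.013/4)^4 − 1 = 1.306%
The lowest effective annual rate is Sterling Savings at 0.501%.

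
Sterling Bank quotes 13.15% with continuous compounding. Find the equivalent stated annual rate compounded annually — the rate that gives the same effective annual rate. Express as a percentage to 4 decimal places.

EAR under continuous compounding: e^0.1315 − 1 = 0.140538.
Compounded annually, the equivalent nominal rate is the EAR itself: 14.0538%.

14.0538%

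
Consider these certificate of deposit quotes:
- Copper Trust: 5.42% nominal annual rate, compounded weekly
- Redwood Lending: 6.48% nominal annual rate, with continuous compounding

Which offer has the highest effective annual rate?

Redwood Lending

Copper Trust: (1 + 0.0542/52)^52 − 1 = 5.567%
Redwood Lending: e^0.0648 − 1 = 6.695%
The highest effective annual rate is Redwood Lending at 6.695%.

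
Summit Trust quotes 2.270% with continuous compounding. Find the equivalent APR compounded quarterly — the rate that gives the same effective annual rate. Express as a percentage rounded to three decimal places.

EAR under continuous compounding: e^0.02270 − 1 = 0.022960.
Solve (1 + r/4)^4 = 1.022960: r/4 = 1.022960^(1/4) − 1 = 0.005691, so r = 0.022765 = 2.276%.

2.276%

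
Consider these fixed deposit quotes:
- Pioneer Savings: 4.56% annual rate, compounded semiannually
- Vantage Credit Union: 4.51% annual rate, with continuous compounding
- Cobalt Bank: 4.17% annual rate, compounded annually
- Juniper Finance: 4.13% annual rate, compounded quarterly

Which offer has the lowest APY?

Cobalt Bank

Pioneer Savings: (1 + 0.0456/2)^2 − 1 = 4.612%
Vantage Credit Union: e^0.0451 − 1 = 4.613%
Cobalt Bank: compounded annually, EAR = 4.170%
Juniper Finance: (1 + 0.0413/4)^4 − 1 = 4.194%
The lowest effective annual rate is Cobalt Bank at 4.170%.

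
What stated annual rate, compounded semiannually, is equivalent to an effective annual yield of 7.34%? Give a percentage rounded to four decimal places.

7.2100%

(1 + r/2)^2 − 1 = 0.0734, so 1 + r/2 = 1.0734^(1/2).
r/2 = 0.036050, so r = 0.072100 = 7.2100%.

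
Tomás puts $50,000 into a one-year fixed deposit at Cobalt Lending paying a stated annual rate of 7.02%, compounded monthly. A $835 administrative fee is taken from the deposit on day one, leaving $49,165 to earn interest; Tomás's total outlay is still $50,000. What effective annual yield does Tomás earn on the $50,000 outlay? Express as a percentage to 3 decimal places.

Value after one year: 49,165 × (1 + 0.0702/12)^12 = 49,165 × 1.072503 = $52,729.63.
Effective yield on the $50,000 outlay: 52,729.63 / 50,000 − 1 = 0.054593 = 5.459%.

5.459%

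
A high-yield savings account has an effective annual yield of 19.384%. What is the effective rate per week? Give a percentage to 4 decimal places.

0.3413%

The per-week rate i satisfies (1 + i)^52 = 1 + 0.19384.
i = 1.19384^(1/52) − 1 = 0.0034130 = 0.3413%.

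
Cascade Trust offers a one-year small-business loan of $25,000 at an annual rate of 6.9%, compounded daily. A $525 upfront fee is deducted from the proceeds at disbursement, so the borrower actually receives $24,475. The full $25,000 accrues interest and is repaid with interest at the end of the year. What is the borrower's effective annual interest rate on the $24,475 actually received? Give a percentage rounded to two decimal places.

Amount owed after one year: 25,000 × (1 + 0.069/365)^365 = 25,000 × 1.071429 = $26,785.73.
Effective rate on net proceeds: 26,785.73 / 24,475 − 1 = 0.094412 = 9.44%.

9.44%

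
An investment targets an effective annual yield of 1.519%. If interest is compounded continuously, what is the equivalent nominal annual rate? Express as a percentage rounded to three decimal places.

Continuous: nominal r satisfies e^r − 1 = 0.01519.
r = ln(1 + 0.01519) = ln(1.01519) = 0.015076 = 1.508%.

1.508%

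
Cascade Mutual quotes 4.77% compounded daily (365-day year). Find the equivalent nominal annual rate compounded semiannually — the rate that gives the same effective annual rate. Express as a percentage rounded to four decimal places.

EAR = (1 + 0.0477/365)^365 − 1 = 0.048853.
Solve (1 + r/2)^2 = 1.048853: r/2 = 1.048853^(1/2) − 1 = 0.024135, so r = 0.048270 = 4.8270%.

4.8270%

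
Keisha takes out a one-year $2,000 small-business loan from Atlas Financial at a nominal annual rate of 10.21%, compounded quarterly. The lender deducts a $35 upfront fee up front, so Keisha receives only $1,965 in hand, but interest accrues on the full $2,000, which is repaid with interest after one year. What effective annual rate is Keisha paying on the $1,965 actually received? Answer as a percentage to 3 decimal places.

Amount owed after one year: 2,000 × (1 + 0.1021/4)^4 = 2,000 × 1.106076 = $2,212.15.
Effective rate on net proceeds: 2,212.15 / 1,965 − 1 = 0.125777 = 12.578%.

12.578%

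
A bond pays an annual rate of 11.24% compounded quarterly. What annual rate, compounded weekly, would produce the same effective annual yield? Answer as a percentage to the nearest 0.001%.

11.097%

EAR = (1 + 0.1124/4)^4 − 1 = 0.117227.
Solve (1 + r/52)^52 = 1.117227: r/52 = 1.117227^(1/52) − 1 = 0.002134, so r = 0.110968 = 11.097%.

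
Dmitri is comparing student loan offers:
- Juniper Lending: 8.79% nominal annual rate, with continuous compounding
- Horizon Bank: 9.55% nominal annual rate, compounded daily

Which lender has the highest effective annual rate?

Horizon Bank

Juniper Lending: e^0.0879 − 1 = 9.188%
Horizon Bank: (1 + 0.0955/365)^365 − 1 = 10.020%
The highest effective annual rate is Horizon Bank at 10.020%.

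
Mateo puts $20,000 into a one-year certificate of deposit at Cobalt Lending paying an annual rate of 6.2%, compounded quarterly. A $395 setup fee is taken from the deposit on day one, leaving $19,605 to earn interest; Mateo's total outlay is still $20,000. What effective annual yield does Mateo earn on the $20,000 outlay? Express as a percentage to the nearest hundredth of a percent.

Value after one year: 19,605 × (1 + 0.062/4)^4 = 19,605 × 1.063456 = $20,849.06.
Effective yield on the $20,000 outlay: 20,849.06 / 20,000 − 1 = 0.042453 = 4.25%.

4.25%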